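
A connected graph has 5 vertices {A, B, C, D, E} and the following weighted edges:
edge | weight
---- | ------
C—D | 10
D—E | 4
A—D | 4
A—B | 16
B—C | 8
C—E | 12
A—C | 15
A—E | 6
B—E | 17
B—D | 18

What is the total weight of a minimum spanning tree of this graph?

Kruskal's algorithm — process edges by increasing weight (ties by edge label):
A—D (4): add — endpoints in different components.
D—E (4): add — endpoints in different components.
A—E (6): skip — A and E already connected.
B—C (8): add — endpoints in different components.
C—D (10): add — endpoints in different components.
MST edges: A—D, D—E, B—C, C—D; total weight 4+4+8+10 = 26.

26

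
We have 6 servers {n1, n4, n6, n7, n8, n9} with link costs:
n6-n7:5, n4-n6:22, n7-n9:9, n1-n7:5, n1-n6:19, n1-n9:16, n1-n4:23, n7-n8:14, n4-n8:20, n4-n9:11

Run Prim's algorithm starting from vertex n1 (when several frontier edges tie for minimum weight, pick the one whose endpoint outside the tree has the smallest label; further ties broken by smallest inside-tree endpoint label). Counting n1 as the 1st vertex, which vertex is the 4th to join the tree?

Grow the tree from n1 using Prim:
Step 1: frontier [n1-n7 5, n1-n9 16, n1-n6 19, n1-n4 23] → take n1-n7 (5); add n7.
Step 2: frontier [n1-n9 16, n1-n6 19, n1-n4 23, n6-n7 5, n7-n9 9, n7-n8 14] → take n6-n7 (5); add n6.
Step 3: frontier [n1-n9 16, n1-n4 23, n4-n6 22, n7-n9 9, n7-n8 14] → take n7-n9 (9); add n9.
Step 4: frontier [n1-n4 23, n4-n6 22, n7-n8 14, n4-n9 11] → take n4-n9 (11); add n4.
Step 5: frontier [n4-n8 20, n7-n8 14] → take n7-n8 (14); add n8.
Vertex order: n1, n7, n6, n9, n4, n8. The 4th vertex is n9.

n9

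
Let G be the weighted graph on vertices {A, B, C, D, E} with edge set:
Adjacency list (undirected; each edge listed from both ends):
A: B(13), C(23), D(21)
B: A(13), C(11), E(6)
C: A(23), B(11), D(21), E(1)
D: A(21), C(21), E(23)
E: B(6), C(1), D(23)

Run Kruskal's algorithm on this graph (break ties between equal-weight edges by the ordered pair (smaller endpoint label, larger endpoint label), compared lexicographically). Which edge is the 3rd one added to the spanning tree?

Sort edges by weight, then run Kruskal:
C-E (1): add. Components now {A} {B} {C,E} {D}
B-E (6): add. Components now {A} {B,C,E} {D}
B-C (11): skip — B and C already connected.
A-B (13): add. Components now {A,B,C,E} {D}
A-D (21): add. Components now {A,B,C,D,E}
The 3rd edge added is A-B.

A-B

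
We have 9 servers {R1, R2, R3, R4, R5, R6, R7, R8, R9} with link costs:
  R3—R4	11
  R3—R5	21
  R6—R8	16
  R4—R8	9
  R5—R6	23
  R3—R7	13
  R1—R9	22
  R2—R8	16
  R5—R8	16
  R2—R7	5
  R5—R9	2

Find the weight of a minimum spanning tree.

94

Kruskal's algorithm — process edges by increasing weight (ties by edge label):
R5—R9 (2): add — endpoints in different components.
R2—R7 (5): add — endpoints in different components.
R4—R8 (9): add — endpoints in different components.
R3—R4 (11): add — endpoints in different components.
R3—R7 (13): add — endpoints in different components.
R2—R8 (16): skip — R2 and R8 already connected.
R5—R8 (16): add — endpoints in different components.
R6—R8 (16): add — endpoints in different components.
R3—R5 (21): skip — R5 and R3 already connected.
R1—R9 (22): add — endpoints in different components.
MST edges: R5—R9, R2—R7, R4—R8, R3—R4, R3—R7, R5—R8, R6—R8, R1—R9; total weight 2+5+9+11+13+16+16+22 = 94.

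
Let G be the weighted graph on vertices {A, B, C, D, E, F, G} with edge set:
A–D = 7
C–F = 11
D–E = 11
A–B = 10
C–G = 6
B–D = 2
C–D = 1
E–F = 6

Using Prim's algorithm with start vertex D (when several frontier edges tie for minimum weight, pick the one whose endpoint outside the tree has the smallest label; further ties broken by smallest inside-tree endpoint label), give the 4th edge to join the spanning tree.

A-D

Grow the tree from D using Prim:
Step 1: frontier [C–D 1, B–D 2, A–D 7, D–E 11] → take C–D (1); add C.
Step 2: frontier [C–G 6, C–F 11, B–D 2, A–D 7, D–E 11] → take B–D (2); add B.
Step 3: frontier [A–B 10, C–G 6, C–F 11, A–D 7, D–E 11] → take C–G (6); add G.
Step 4: frontier [A–B 10, C–F 11, A–D 7, D–E 11] → take A–D (7); add A.
Step 5: frontier [C–F 11, D–E 11] → take D–E (11); add E.
Step 6: frontier [C–F 11, E–F 6] → take E–F (6); add F.
The 4th edge added is A–D.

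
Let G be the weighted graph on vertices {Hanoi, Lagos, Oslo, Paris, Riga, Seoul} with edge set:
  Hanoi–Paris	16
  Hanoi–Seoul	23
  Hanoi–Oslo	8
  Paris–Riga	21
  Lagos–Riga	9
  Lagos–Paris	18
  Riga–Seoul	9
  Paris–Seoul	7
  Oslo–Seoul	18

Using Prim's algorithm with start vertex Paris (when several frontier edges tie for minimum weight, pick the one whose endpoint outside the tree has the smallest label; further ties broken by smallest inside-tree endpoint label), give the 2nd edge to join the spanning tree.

Prim's algorithm from Paris:
Step 1: frontier [Paris–Seoul 7, Hanoi–Paris 16, Lagos–Paris 18, Paris–Riga 21] → take Paris–Seoul (7); add Seoul.
Step 2: frontier [Hanoi–Paris 16, Lagos–Paris 18, Paris–Riga 21, Riga–Seoul 9, Oslo–Seoul 18, Hanoi–Seoul 23] → take Riga–Seoul (9); add Riga.
Step 3: frontier [Hanoi–Paris 16, Lagos–Paris 18, Lagos–Riga 9, Oslo–Seoul 18, Hanoi–Seoul 23] → take Lagos–Riga (9); add Lagos.
Step 4: frontier [Hanoi–Paris 16, Oslo–Seoul 18, Hanoi–Seoul 23] → take Hanoi–Paris (16); add Hanoi.
Step 5: frontier [Hanoi–Oslo 8, Oslo–Seoul 18] → take Hanoi–Oslo (8); add Oslo.
The 2nd edge added is Riga–Seoul.

Riga-Seoul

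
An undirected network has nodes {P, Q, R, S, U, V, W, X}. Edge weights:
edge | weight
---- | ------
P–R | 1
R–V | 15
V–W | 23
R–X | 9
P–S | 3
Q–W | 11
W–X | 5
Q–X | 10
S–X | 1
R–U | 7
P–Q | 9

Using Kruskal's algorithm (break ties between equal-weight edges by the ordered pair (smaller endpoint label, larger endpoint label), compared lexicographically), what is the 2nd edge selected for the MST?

Kruskal: consider edges lightest-first.
P–R (1): add — endpoints in different components.
S–X (1): add — endpoints in different components.
P–S (3): add — endpoints in different components.
W–X (5): add — endpoints in different components.
R–U (7): add — endpoints in different components.
P–Q (9): add — endpoints in different components.
R–X (9): skip — X and R already connected.
Q–X (10): skip — Q and X already connected.
Q–W (11): skip — W and Q already connected.
R–V (15): add — endpoints in different components.
The 2nd edge added is S–X.

S-X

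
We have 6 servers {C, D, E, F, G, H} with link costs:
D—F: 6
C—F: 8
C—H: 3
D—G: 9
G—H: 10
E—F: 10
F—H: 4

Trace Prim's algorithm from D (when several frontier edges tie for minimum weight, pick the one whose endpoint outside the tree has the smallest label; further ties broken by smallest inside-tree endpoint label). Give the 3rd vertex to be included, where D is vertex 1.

H

Prim, starting at D.
Step 1: cheapest edge leaving the tree is D—F (6); add F.
Step 2: cheapest edge leaving the tree is F—H (4); add H.
Step 3: cheapest edge leaving the tree is C—H (3); add C.
Step 4: cheapest edge leaving the tree is D—G (9); add G.
Step 5: cheapest edge leaving the tree is E—F (10); add E.
Vertex order: D, F, H, C, G, E. The 3rd vertex is H.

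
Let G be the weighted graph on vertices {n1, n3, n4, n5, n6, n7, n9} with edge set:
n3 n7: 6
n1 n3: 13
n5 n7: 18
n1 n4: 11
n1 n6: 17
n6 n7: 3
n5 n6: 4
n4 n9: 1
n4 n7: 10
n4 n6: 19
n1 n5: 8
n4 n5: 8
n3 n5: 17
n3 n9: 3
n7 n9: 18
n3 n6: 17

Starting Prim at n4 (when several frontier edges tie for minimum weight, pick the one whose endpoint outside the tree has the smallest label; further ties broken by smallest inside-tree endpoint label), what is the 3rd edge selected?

Prim's algorithm from n4:
Step 1: cheapest edge leaving the tree is n4 n9 (1); add n9.
Step 2: cheapest edge leaving the tree is n3 n9 (3); add n3.
Step 3: cheapest edge leaving the tree is n3 n7 (6); add n7.
Step 4: cheapest edge leaving the tree is n6 n7 (3); add n6.
Step 5: cheapest edge leaving the tree is n5 n6 (4); add n5.
Step 6: cheapest edge leaving the tree is n1 n5 (8); add n1.
The 3rd edge added is n3 n7.

n3-n7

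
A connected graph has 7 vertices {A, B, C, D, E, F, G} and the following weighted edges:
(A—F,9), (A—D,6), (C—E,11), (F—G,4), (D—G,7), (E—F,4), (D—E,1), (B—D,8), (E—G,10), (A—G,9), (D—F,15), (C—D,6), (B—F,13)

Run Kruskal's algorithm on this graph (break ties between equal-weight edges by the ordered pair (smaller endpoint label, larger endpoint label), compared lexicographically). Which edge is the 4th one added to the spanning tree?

Sort edges by weight, then run Kruskal:
D—E (1): add. Components now {A} {B} {C} {D,E} {F} {G}
E—F (4): add. Components now {A} {B} {C} {D,E,F} {G}
F—G (4): add. Components now {A} {B} {C} {D,E,F,G}
A—D (6): add. Components now {A,D,E,F,G} {B} {C}
C—D (6): add. Components now {A,C,D,E,F,G} {B}
D—G (7): skip — D and G already connected.
B—D (8): add. Components now {A,B,C,D,E,F,G}
The 4th edge added is A—D.

A-D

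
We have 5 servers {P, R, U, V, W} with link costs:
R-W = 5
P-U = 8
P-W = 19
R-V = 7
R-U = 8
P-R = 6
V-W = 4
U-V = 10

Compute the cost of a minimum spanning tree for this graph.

23

Prim's algorithm from U:
Step 1: frontier [P-U 8, R-U 8, U-V 10] → take P-U (8); add P.
Step 2: frontier [P-R 6, P-W 19, R-U 8, U-V 10] → take P-R (6); add R.
Step 3: frontier [P-W 19, R-W 5, R-V 7, U-V 10] → take R-W (5); add W.
Step 4: frontier [R-V 7, U-V 10, V-W 4] → take V-W (4); add V.
MST edges: P-U, P-R, R-W, V-W; total weight 8+6+5+4 = 23.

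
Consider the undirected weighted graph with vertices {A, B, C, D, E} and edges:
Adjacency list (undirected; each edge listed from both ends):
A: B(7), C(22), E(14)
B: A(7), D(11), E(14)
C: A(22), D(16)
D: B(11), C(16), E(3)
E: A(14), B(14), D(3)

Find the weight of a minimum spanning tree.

Prim's algorithm from E:
Step 1: cheapest edge leaving the tree is D E (3); add D.
Step 2: cheapest edge leaving the tree is B D (11); add B.
Step 3: cheapest edge leaving the tree is A B (7); add A.
Step 4: cheapest edge leaving the tree is C D (16); add C.
MST edges: D E, B D, A B, C D; total weight 3+11+7+16 = 37.

37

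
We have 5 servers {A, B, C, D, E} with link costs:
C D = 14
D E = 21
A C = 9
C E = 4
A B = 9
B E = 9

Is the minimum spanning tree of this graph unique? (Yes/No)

Kruskal's algorithm — process edges by increasing weight (ties by edge label):
C E (4): add. Components now {A} {B} {C,E} {D}
A B (9): add. Components now {A,B} {C,E} {D}
A C (9): add. Components now {A,B,C,E} {D}
B E (9): skip — B and E already connected.
C D (14): add. Components now {A,B,C,D,E}
Non-tree edge B E has weight 9, equal to the heaviest edge on its tree cycle — swapping gives another MST of the same weight. Not unique.

No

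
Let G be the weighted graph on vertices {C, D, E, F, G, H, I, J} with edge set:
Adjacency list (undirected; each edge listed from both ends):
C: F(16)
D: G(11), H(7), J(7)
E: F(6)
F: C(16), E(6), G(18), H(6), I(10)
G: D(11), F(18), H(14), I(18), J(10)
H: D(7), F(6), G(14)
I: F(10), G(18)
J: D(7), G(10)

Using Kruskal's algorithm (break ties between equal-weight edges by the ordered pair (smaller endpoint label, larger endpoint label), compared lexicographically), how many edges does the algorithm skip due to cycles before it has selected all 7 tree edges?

2

Sort edges by weight, then run Kruskal:
E F (6): add — endpoints in different components.
F H (6): add — endpoints in different components.
D H (7): add — endpoints in different components.
D J (7): add — endpoints in different components.
F I (10): add — endpoints in different components.
G J (10): add — endpoints in different components.
D G (11): skip — D and G already connected.
G H (14): skip — G and H already connected.
C F (16): add — endpoints in different components.
Edges rejected before the tree was complete: 2.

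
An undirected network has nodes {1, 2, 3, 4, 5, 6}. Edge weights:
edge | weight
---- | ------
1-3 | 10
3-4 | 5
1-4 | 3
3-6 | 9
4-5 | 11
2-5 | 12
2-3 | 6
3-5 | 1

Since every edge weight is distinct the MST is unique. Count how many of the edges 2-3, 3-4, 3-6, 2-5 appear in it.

Sort edges by weight, then run Kruskal:
3-5 (1): add. Components now {1} {2} {3,5} {4} {6}
1-4 (3): add. Components now {1,4} {2} {3,5} {6}
3-4 (5): add. Components now {1,3,4,5} {2} {6}
2-3 (6): add. Components now {1,2,3,4,5} {6}
3-6 (9): add. Components now {1,2,3,4,5,6}
MST edge set: {3-5, 1-4, 3-4, 2-3, 3-6}.
Of the listed edges, {2-3, 3-4, 3-6} are in the MST → 3.

3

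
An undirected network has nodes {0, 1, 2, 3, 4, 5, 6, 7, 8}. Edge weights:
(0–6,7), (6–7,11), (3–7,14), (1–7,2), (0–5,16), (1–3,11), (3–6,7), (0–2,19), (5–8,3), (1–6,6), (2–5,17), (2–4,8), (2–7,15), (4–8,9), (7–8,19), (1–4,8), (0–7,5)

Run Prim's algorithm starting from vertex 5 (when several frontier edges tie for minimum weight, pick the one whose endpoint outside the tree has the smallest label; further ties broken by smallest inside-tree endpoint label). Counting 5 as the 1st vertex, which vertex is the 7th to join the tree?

6

Grow the tree from 5 using Prim:
Step 1: cheapest edge leaving the tree is 5–8 (3); add 8.
Step 2: cheapest edge leaving the tree is 4–8 (9); add 4.
Step 3: cheapest edge leaving the tree is 1–4 (8); add 1.
Step 4: cheapest edge leaving the tree is 1–7 (2); add 7.
Step 5: cheapest edge leaving the tree is 0–7 (5); add 0.
Step 6: cheapest edge leaving the tree is 1–6 (6); add 6.
Step 7: cheapest edge leaving the tree is 3–6 (7); add 3.
Step 8: cheapest edge leaving the tree is 2–4 (8); add 2.
Vertex order: 5, 8, 4, 1, 7, 0, 6, 3, 2. The 7th vertex is 6.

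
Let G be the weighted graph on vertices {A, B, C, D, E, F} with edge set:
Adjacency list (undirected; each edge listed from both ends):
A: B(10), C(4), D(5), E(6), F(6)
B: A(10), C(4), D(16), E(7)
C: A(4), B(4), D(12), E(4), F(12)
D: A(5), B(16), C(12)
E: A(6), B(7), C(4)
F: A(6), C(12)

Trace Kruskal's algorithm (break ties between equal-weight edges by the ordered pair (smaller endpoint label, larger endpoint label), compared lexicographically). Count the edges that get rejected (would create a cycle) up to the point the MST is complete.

1

Kruskal's algorithm — process edges by increasing weight (ties by edge label):
A C (4): add. Components now {A,C} {B} {D} {E} {F}
B C (4): add. Components now {A,B,C} {D} {E} {F}
C E (4): add. Components now {A,B,C,E} {D} {F}
A D (5): add. Components now {A,B,C,D,E} {F}
A E (6): skip — A and E already connected.
A F (6): add. Components now {A,B,C,D,E,F}
Edges rejected before the tree was complete: 1.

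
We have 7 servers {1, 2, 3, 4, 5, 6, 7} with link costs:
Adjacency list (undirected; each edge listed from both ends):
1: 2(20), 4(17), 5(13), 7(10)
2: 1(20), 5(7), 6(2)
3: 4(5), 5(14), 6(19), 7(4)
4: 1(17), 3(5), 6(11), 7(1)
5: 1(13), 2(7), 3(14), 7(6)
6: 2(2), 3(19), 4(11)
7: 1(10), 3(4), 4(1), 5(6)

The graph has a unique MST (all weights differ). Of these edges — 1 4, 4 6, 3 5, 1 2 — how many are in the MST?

Kruskal's algorithm — process edges by increasing weight (ties by edge label):
4 7 (1): add — endpoints in different components.
2 6 (2): add — endpoints in different components.
3 7 (4): add — endpoints in different components.
3 4 (5): skip — 3 and 4 already connected.
5 7 (6): add — endpoints in different components.
2 5 (7): add — endpoints in different components.
1 7 (10): add — endpoints in different components.
MST edge set: {4 7, 2 6, 3 7, 5 7, 2 5, 1 7}.
Of the listed edges, {} are in the MST → 0.

0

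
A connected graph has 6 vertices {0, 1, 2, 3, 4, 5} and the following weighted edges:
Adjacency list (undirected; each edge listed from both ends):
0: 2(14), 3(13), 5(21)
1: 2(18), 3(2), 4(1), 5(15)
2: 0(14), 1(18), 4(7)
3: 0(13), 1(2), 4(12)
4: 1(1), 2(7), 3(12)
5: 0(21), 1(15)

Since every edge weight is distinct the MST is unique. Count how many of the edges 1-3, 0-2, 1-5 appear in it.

Kruskal's algorithm — process edges by increasing weight (ties by edge label):
1-4 (1): add. Components now {0} {1,4} {2} {3} {5}
1-3 (2): add. Components now {0} {1,3,4} {2} {5}
2-4 (7): add. Components now {0} {1,2,3,4} {5}
3-4 (12): skip — 3 and 4 already connected.
0-3 (13): add. Components now {0,1,2,3,4} {5}
0-2 (14): skip — 0 and 2 already connected.
1-5 (15): add. Components now {0,1,2,3,4,5}
MST edge set: {1-4, 1-3, 2-4, 0-3, 1-5}.
Of the listed edges, {1-3, 1-5} are in the MST → 2.

2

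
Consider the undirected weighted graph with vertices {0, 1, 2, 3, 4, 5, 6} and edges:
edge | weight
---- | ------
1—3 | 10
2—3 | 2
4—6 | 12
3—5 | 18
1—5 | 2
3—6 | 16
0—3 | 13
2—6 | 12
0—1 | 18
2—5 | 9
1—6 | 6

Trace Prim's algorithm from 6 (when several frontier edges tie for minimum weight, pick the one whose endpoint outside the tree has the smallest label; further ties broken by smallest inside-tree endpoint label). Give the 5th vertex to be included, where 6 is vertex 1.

Prim's algorithm from 6:
Step 1: frontier [1—6 6, 2—6 12, 4—6 12, 3—6 16] → take 1—6 (6); add 1.
Step 2: frontier [1—5 2, 1—3 10, 0—1 18, 2—6 12, 4—6 12, 3—6 16] → take 1—5 (2); add 5.
Step 3: frontier [1—3 10, 0—1 18, 2—5 9, 3—5 18, 2—6 12, 4—6 12, 3—6 16] → take 2—5 (9); add 2.
Step 4: frontier [1—3 10, 0—1 18, 2—3 2, 3—5 18, 4—6 12, 3—6 16] → take 2—3 (2); add 3.
Step 5: frontier [0—1 18, 0—3 13, 4—6 12] → take 4—6 (12); add 4.
Step 6: frontier [0—1 18, 0—3 13] → take 0—3 (13); add 0.
Vertex order: 6, 1, 5, 2, 3, 4, 0. The 5th vertex is 3.

3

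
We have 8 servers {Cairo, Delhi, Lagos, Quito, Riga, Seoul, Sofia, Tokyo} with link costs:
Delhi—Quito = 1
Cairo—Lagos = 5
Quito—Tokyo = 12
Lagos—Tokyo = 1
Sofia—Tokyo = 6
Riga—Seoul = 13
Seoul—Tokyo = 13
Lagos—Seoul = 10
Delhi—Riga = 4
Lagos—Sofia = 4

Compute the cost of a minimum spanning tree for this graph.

37

Grow the tree from Seoul using Prim:
Step 1: frontier [Lagos—Seoul 10, Riga—Seoul 13, Seoul—Tokyo 13] → take Lagos—Seoul (10); add Lagos.
Step 2: frontier [Lagos—Tokyo 1, Lagos—Sofia 4, Cairo—Lagos 5, Riga—Seoul 13, Seoul—Tokyo 13] → take Lagos—Tokyo (1); add Tokyo.
Step 3: frontier [Lagos—Sofia 4, Cairo—Lagos 5, Riga—Seoul 13, Sofia—Tokyo 6, Quito—Tokyo 12] → take Lagos—Sofia (4); add Sofia.
Step 4: frontier [Cairo—Lagos 5, Riga—Seoul 13, Quito—Tokyo 12] → take Cairo—Lagos (5); add Cairo.
Step 5: frontier [Riga—Seoul 13, Quito—Tokyo 12] → take Quito—Tokyo (12); add Quito.
Step 6: frontier [Delhi—Quito 1, Riga—Seoul 13] → take Delhi—Quito (1); add Delhi.
Step 7: frontier [Delhi—Riga 4, Riga—Seoul 13] → take Delhi—Riga (4); add Riga.
MST edges: Lagos—Seoul, Lagos—Tokyo, Lagos—Sofia, Cairo—Lagos, Quito—Tokyo, Delhi—Quito, Delhi—Riga; total weight 10+1+4+5+12+1+4 = 37.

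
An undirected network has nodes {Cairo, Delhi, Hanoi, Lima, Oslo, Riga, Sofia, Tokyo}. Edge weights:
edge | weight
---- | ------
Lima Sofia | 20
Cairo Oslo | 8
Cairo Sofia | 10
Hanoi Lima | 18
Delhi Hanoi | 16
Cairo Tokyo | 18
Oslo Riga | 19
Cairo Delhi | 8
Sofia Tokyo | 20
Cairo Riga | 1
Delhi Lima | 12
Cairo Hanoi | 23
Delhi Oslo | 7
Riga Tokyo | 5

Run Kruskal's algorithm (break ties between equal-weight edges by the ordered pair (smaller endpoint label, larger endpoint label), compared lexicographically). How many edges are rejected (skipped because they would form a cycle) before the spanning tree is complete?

1

Kruskal: consider edges lightest-first.
Cairo Riga (1): add — endpoints in different components.
Riga Tokyo (5): add — endpoints in different components.
Delhi Oslo (7): add — endpoints in different components.
Cairo Delhi (8): add — endpoints in different components.
Cairo Oslo (8): skip — Oslo and Cairo already connected.
Cairo Sofia (10): add — endpoints in different components.
Delhi Lima (12): add — endpoints in different components.
Delhi Hanoi (16): add — endpoints in different components.
Edges rejected before the tree was complete: 1.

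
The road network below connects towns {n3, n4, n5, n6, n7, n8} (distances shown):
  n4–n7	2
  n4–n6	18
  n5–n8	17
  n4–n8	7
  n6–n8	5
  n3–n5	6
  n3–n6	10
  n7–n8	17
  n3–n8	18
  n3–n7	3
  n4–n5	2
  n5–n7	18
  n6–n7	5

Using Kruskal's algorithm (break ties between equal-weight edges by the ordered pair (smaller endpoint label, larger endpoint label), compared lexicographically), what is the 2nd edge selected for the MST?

n4-n7

Sort edges by weight, then run Kruskal:
n4–n5 (2): add. Components now {n4,n5} {n8} {n3} {n6} {n7}
n4–n7 (2): add. Components now {n4,n5,n7} {n8} {n3} {n6}
n3–n7 (3): add. Components now {n3,n4,n5,n7} {n8} {n6}
n6–n7 (5): add. Components now {n3,n4,n5,n6,n7} {n8}
n6–n8 (5): add. Components now {n3,n4,n5,n6,n7,n8}
The 2nd edge added is n4–n7.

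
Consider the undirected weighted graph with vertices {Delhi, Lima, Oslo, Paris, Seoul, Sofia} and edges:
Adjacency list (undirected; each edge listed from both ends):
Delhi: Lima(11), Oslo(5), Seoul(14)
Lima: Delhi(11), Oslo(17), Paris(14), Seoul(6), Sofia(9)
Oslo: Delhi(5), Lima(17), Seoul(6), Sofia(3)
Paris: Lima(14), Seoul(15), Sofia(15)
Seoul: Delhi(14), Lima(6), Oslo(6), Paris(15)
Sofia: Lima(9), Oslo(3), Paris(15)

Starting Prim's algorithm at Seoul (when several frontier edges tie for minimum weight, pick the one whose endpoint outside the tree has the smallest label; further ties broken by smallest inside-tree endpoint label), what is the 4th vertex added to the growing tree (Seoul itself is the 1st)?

Sofia

Prim's algorithm from Seoul:
Step 1: frontier [Lima–Seoul 6, Oslo–Seoul 6, Delhi–Seoul 14, Paris–Seoul 15] → take Lima–Seoul (6); add Lima.
Step 2: frontier [Lima–Sofia 9, Delhi–Lima 11, Lima–Paris 14, Lima–Oslo 17, Oslo–Seoul 6, Delhi–Seoul 14, Paris–Seoul 15] → take Oslo–Seoul (6); add Oslo.
Step 3: frontier [Lima–Sofia 9, Delhi–Lima 11, Lima–Paris 14, Oslo–Sofia 3, Delhi–Oslo 5, Delhi–Seoul 14, Paris–Seoul 15] → take Oslo–Sofia (3); add Sofia.
Step 4: frontier [Delhi–Lima 11, Lima–Paris 14, Delhi–Oslo 5, Delhi–Seoul 14, Paris–Seoul 15, Paris–Sofia 15] → take Delhi–Oslo (5); add Delhi.
Step 5: frontier [Lima–Paris 14, Paris–Seoul 15, Paris–Sofia 15] → take Lima–Paris (14); add Paris.
Vertex order: Seoul, Lima, Oslo, Sofia, Delhi, Paris. The 4th vertex is Sofia.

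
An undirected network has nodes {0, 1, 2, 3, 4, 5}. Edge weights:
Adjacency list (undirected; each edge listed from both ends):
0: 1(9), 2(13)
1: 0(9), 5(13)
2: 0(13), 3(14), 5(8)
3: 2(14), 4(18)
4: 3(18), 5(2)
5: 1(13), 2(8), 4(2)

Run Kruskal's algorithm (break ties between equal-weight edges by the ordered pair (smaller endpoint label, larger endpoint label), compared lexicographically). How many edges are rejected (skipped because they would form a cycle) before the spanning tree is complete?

1

Kruskal's algorithm — process edges by increasing weight (ties by edge label):
4—5 (2): add — endpoints in different components.
2—5 (8): add — endpoints in different components.
0—1 (9): add — endpoints in different components.
0—2 (13): add — endpoints in different components.
1—5 (13): skip — 1 and 5 already connected.
2—3 (14): add — endpoints in different components.
Edges rejected before the tree was complete: 1.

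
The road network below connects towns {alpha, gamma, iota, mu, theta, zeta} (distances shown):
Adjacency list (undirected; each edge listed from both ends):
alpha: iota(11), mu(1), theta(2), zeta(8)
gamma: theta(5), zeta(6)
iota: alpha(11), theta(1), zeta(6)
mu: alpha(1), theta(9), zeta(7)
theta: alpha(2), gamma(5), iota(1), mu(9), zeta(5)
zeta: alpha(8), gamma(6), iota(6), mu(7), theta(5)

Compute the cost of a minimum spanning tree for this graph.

14

Prim, starting at alpha.
Step 1: frontier [alpha—mu 1, alpha—theta 2, alpha—zeta 8, alpha—iota 11] → take alpha—mu (1); add mu.
Step 2: frontier [alpha—theta 2, alpha—zeta 8, alpha—iota 11, mu—zeta 7, mu—theta 9] → take alpha—theta (2); add theta.
Step 3: frontier [alpha—zeta 8, alpha—iota 11, mu—zeta 7, iota—theta 1, gamma—theta 5, theta—zeta 5] → take iota—theta (1); add iota.
Step 4: frontier [alpha—zeta 8, iota—zeta 6, mu—zeta 7, gamma—theta 5, theta—zeta 5] → take gamma—theta (5); add gamma.
Step 5: frontier [alpha—zeta 8, gamma—zeta 6, iota—zeta 6, mu—zeta 7, theta—zeta 5] → take theta—zeta (5); add zeta.
MST edges: alpha—mu, alpha—theta, iota—theta, gamma—theta, theta—zeta; total weight 1+2+1+5+5 = 14.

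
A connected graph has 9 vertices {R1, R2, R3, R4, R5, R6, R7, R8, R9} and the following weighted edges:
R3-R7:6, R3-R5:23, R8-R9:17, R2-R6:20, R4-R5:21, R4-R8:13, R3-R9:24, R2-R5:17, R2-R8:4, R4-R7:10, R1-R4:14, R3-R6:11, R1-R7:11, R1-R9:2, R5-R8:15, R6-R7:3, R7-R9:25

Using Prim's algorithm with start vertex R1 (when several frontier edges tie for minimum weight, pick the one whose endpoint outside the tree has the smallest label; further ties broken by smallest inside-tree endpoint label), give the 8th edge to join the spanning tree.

R5-R8

Prim, starting at R1.
Step 1: cheapest edge leaving the tree is R1-R9 (2); add R9.
Step 2: cheapest edge leaving the tree is R1-R7 (11); add R7.
Step 3: cheapest edge leaving the tree is R6-R7 (3); add R6.
Step 4: cheapest edge leaving the tree is R3-R7 (6); add R3.
Step 5: cheapest edge leaving the tree is R4-R7 (10); add R4.
Step 6: cheapest edge leaving the tree is R4-R8 (13); add R8.
Step 7: cheapest edge leaving the tree is R2-R8 (4); add R2.
Step 8: cheapest edge leaving the tree is R5-R8 (15); add R5.
The 8th edge added is R5-R8.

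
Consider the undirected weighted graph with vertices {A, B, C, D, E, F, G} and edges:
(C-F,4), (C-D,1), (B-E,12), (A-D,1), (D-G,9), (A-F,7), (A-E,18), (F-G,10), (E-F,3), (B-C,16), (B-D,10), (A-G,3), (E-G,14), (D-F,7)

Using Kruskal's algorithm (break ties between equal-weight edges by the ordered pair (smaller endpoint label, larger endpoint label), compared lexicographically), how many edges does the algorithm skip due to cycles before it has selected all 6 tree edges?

Kruskal's algorithm — process edges by increasing weight (ties by edge label):
A-D (1): add — endpoints in different components.
C-D (1): add — endpoints in different components.
A-G (3): add — endpoints in different components.
E-F (3): add — endpoints in different components.
C-F (4): add — endpoints in different components.
A-F (7): skip — A and F already connected.
D-F (7): skip — D and F already connected.
D-G (9): skip — D and G already connected.
B-D (10): add — endpoints in different components.
Edges rejected before the tree was complete: 3.

3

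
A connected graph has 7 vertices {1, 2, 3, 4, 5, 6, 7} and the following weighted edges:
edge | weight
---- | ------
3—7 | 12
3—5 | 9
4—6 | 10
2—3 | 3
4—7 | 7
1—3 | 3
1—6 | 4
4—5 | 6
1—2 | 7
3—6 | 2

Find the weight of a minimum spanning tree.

Kruskal's algorithm — process edges by increasing weight (ties by edge label):
3—6 (2): add — endpoints in different components.
1—3 (3): add — endpoints in different components.
2—3 (3): add — endpoints in different components.
1—6 (4): skip — 1 and 6 already connected.
4—5 (6): add — endpoints in different components.
1—2 (7): skip — 1 and 2 already connected.
4—7 (7): add — endpoints in different components.
3—5 (9): add — endpoints in different components.
MST edges: 3—6, 1—3, 2—3, 4—5, 4—7, 3—5; total weight 2+3+3+6+7+9 = 30.

30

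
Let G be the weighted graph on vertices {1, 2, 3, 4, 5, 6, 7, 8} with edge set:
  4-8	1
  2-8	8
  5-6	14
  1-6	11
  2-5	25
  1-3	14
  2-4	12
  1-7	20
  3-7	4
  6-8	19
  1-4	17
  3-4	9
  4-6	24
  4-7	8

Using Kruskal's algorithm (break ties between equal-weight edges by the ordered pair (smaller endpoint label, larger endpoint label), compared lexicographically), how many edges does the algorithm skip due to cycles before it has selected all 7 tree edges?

2

Kruskal's algorithm — process edges by increasing weight (ties by edge label):
4-8 (1): add — endpoints in different components.
3-7 (4): add — endpoints in different components.
2-8 (8): add — endpoints in different components.
4-7 (8): add — endpoints in different components.
3-4 (9): skip — 3 and 4 already connected.
1-6 (11): add — endpoints in different components.
2-4 (12): skip — 2 and 4 already connected.
1-3 (14): add — endpoints in different components.
5-6 (14): add — endpoints in different components.
Edges rejected before the tree was complete: 2.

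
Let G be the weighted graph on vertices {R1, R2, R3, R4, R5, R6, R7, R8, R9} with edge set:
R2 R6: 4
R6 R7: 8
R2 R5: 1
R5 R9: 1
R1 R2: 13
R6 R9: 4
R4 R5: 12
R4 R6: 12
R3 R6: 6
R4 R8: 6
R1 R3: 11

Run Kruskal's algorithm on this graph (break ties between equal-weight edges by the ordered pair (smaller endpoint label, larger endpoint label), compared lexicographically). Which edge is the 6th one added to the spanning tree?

R6-R7

Kruskal's algorithm — process edges by increasing weight (ties by edge label):
R2 R5 (1): add — endpoints in different components.
R5 R9 (1): add — endpoints in different components.
R2 R6 (4): add — endpoints in different components.
R6 R9 (4): skip — R9 and R6 already connected.
R3 R6 (6): add — endpoints in different components.
R4 R8 (6): add — endpoints in different components.
R6 R7 (8): add — endpoints in different components.
R1 R3 (11): add — endpoints in different components.
R4 R5 (12): add — endpoints in different components.
The 6th edge added is R6 R7.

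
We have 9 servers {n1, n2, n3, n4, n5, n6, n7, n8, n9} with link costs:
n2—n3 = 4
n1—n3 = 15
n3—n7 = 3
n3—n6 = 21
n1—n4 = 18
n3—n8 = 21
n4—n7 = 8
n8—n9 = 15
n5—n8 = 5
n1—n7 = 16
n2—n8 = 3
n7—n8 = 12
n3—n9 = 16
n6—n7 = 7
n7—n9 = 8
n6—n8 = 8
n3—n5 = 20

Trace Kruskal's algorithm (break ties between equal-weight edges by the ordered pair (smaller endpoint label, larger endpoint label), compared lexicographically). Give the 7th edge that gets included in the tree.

Kruskal's algorithm — process edges by increasing weight (ties by edge label):
n2—n8 (3): add — endpoints in different components.
n3—n7 (3): add — endpoints in different components.
n2—n3 (4): add — endpoints in different components.
n5—n8 (5): add — endpoints in different components.
n6—n7 (7): add — endpoints in different components.
n4—n7 (8): add — endpoints in different components.
n6—n8 (8): skip — n8 and n6 already connected.
n7—n9 (8): add — endpoints in different components.
n7—n8 (12): skip — n7 and n8 already connected.
n1—n3 (15): add — endpoints in different components.
The 7th edge added is n7—n9.

n7-n9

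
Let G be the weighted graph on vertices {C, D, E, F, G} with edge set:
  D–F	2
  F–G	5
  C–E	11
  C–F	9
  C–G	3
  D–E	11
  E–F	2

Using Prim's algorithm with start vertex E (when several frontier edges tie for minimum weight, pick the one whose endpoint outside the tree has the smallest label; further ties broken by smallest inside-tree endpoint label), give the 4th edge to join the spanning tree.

C-G

Prim, starting at E.
Step 1: cheapest edge leaving the tree is E–F (2); add F.
Step 2: cheapest edge leaving the tree is D–F (2); add D.
Step 3: cheapest edge leaving the tree is F–G (5); add G.
Step 4: cheapest edge leaving the tree is C–G (3); add C.
The 4th edge added is C–G.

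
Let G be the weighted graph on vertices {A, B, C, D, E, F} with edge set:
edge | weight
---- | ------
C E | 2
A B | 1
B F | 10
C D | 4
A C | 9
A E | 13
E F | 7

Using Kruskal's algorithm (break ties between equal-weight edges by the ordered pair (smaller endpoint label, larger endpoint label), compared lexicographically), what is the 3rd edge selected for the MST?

Sort edges by weight, then run Kruskal:
A B (1): add — endpoints in different components.
C E (2): add — endpoints in different components.
C D (4): add — endpoints in different components.
E F (7): add — endpoints in different components.
A C (9): add — endpoints in different components.
The 3rd edge added is C D.

C-D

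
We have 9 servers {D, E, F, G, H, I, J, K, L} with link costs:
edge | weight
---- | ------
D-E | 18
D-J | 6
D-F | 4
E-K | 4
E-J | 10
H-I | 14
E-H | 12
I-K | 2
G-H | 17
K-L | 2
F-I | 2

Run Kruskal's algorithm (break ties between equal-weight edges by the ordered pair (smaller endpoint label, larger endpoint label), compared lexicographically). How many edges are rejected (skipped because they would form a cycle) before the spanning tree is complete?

Kruskal's algorithm — process edges by increasing weight (ties by edge label):
F-I (2): add — endpoints in different components.
I-K (2): add — endpoints in different components.
K-L (2): add — endpoints in different components.
D-F (4): add — endpoints in different components.
E-K (4): add — endpoints in different components.
D-J (6): add — endpoints in different components.
E-J (10): skip — E and J already connected.
E-H (12): add — endpoints in different components.
H-I (14): skip — H and I already connected.
G-H (17): add — endpoints in different components.
Edges rejected before the tree was complete: 2.

2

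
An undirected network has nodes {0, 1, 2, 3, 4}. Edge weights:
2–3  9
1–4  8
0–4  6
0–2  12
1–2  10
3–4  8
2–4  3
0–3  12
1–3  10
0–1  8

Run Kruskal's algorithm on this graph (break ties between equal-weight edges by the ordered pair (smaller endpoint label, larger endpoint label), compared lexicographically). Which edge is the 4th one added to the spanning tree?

Sort edges by weight, then run Kruskal:
2–4 (3): add. Components now {0} {1} {2,4} {3}
0–4 (6): add. Components now {0,2,4} {1} {3}
0–1 (8): add. Components now {0,1,2,4} {3}
1–4 (8): skip — 1 and 4 already connected.
3–4 (8): add. Components now {0,1,2,3,4}
The 4th edge added is 3–4.

3-4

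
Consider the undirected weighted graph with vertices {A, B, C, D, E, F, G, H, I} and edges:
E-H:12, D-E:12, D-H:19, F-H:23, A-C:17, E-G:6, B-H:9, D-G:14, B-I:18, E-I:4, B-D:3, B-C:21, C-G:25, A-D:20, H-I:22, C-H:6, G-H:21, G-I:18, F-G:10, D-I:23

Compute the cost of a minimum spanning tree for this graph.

Prim's algorithm from F:
Step 1: cheapest edge leaving the tree is F-G (10); add G.
Step 2: cheapest edge leaving the tree is E-G (6); add E.
Step 3: cheapest edge leaving the tree is E-I (4); add I.
Step 4: cheapest edge leaving the tree is D-E (12); add D.
Step 5: cheapest edge leaving the tree is B-D (3); add B.
Step 6: cheapest edge leaving the tree is B-H (9); add H.
Step 7: cheapest edge leaving the tree is C-H (6); add C.
Step 8: cheapest edge leaving the tree is A-C (17); add A.
MST edges: F-G, E-G, E-I, D-E, B-D, B-H, C-H, A-C; total weight 10+6+4+12+3+9+6+17 = 67.

67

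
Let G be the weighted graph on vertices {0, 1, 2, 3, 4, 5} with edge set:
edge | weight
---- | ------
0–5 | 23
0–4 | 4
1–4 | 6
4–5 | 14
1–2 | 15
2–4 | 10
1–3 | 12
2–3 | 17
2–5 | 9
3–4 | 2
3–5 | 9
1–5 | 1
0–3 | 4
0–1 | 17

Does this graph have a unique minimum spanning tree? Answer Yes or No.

Kruskal's algorithm — process edges by increasing weight (ties by edge label):
1–5 (1): add — endpoints in different components.
3–4 (2): add — endpoints in different components.
0–3 (4): add — endpoints in different components.
0–4 (4): skip — 0 and 4 already connected.
1–4 (6): add — endpoints in different components.
2–5 (9): add — endpoints in different components.
Non-tree edge 0–4 has weight 4, equal to the heaviest edge on its tree cycle — swapping gives another MST of the same weight. Not unique.

No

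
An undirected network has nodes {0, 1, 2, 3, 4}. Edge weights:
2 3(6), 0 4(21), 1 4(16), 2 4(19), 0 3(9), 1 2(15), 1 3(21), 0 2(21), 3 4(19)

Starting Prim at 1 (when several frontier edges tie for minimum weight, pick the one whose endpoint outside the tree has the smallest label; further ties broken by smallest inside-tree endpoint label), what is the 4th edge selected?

1-4

Prim's algorithm from 1:
Step 1: cheapest edge leaving the tree is 1 2 (15); add 2.
Step 2: cheapest edge leaving the tree is 2 3 (6); add 3.
Step 3: cheapest edge leaving the tree is 0 3 (9); add 0.
Step 4: cheapest edge leaving the tree is 1 4 (16); add 4.
The 4th edge added is 1 4.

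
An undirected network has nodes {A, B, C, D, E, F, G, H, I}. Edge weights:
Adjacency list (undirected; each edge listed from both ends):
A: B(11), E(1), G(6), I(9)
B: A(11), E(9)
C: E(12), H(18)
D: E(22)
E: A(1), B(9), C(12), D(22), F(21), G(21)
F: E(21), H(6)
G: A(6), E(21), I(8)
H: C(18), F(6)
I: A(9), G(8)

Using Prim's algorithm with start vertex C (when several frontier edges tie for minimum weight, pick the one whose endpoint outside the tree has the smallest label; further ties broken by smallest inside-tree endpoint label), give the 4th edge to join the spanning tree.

G-I

Prim, starting at C.
Step 1: cheapest edge leaving the tree is C–E (12); add E.
Step 2: cheapest edge leaving the tree is A–E (1); add A.
Step 3: cheapest edge leaving the tree is A–G (6); add G.
Step 4: cheapest edge leaving the tree is G–I (8); add I.
Step 5: cheapest edge leaving the tree is B–E (9); add B.
Step 6: cheapest edge leaving the tree is C–H (18); add H.
Step 7: cheapest edge leaving the tree is F–H (6); add F.
Step 8: cheapest edge leaving the tree is D–E (22); add D.
The 4th edge added is G–I.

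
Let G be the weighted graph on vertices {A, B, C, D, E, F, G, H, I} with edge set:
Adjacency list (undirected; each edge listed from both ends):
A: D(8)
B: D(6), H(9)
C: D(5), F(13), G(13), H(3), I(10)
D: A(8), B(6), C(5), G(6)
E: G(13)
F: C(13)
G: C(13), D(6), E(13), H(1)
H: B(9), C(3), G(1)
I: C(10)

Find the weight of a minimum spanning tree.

59

Kruskal: consider edges lightest-first.
G—H (1): add — endpoints in different components.
C—H (3): add — endpoints in different components.
C—D (5): add — endpoints in different components.
B—D (6): add — endpoints in different components.
D—G (6): skip — D and G already connected.
A—D (8): add — endpoints in different components.
B—H (9): skip — B and H already connected.
C—I (10): add — endpoints in different components.
C—F (13): add — endpoints in different components.
C—G (13): skip — C and G already connected.
E—G (13): add — endpoints in different components.
MST edges: G—H, C—H, C—D, B—D, A—D, C—I, C—F, E—G; total weight 1+3+5+6+8+10+13+13 = 59.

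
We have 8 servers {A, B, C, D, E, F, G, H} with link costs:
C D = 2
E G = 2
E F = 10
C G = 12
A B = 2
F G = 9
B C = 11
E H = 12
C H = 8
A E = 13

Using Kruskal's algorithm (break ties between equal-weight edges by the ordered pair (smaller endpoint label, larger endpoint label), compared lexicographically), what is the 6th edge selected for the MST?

Sort edges by weight, then run Kruskal:
A B (2): add — endpoints in different components.
C D (2): add — endpoints in different components.
E G (2): add — endpoints in different components.
C H (8): add — endpoints in different components.
F G (9): add — endpoints in different components.
E F (10): skip — E and F already connected.
B C (11): add — endpoints in different components.
C G (12): add — endpoints in different components.
The 6th edge added is B C.

B-C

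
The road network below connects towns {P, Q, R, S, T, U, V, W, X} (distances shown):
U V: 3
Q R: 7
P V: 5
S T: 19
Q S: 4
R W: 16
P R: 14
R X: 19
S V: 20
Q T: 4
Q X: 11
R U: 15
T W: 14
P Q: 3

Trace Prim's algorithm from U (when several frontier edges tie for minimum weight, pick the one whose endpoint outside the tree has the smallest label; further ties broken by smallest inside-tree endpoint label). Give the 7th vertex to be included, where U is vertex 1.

Prim, starting at U.
Step 1: frontier [U V 3, R U 15] → take U V (3); add V.
Step 2: frontier [R U 15, P V 5, S V 20] → take P V (5); add P.
Step 3: frontier [P Q 3, P R 14, R U 15, S V 20] → take P Q (3); add Q.
Step 4: frontier [P R 14, Q S 4, Q T 4, Q R 7, Q X 11, R U 15, S V 20] → take Q S (4); add S.
Step 5: frontier [P R 14, Q T 4, Q R 7, Q X 11, S T 19, R U 15] → take Q T (4); add T.
Step 6: frontier [P R 14, Q R 7, Q X 11, T W 14, R U 15] → take Q R (7); add R.
Step 7: frontier [Q X 11, R W 16, R X 19, T W 14] → take Q X (11); add X.
Step 8: frontier [R W 16, T W 14] → take T W (14); add W.
Vertex order: U, V, P, Q, S, T, R, X, W. The 7th vertex is R.

R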